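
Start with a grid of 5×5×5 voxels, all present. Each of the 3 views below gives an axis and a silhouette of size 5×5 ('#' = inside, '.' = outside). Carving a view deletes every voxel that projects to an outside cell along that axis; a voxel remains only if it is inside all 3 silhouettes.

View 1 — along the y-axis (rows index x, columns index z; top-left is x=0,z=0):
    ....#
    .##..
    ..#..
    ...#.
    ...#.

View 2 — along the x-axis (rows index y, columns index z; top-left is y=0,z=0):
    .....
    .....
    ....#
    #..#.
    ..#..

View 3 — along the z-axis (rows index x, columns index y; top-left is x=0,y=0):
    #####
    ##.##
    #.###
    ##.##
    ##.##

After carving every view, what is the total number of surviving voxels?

5 voxels

before carving: 125 voxels (5×5×5)
carve view 1 (along y, XZ-mask fill 6/25): 30 voxels remain
carve view 2 (along x, YZ-mask fill 4/25): 5 voxels remain
carve view 3 (along z, XY-mask fill 21/25): 5 voxels remain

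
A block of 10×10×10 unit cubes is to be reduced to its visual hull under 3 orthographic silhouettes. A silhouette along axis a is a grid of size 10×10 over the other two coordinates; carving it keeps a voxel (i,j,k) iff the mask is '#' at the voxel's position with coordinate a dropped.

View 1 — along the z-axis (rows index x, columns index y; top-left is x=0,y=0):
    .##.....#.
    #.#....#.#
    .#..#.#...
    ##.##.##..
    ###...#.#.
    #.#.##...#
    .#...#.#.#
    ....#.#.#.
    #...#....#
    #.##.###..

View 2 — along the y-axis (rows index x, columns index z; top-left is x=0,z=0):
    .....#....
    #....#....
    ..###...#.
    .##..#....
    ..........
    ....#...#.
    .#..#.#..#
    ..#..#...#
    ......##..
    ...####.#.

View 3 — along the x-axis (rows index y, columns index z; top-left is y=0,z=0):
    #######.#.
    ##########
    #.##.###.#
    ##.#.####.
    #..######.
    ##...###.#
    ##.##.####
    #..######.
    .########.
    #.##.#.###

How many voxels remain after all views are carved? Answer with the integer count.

voxel count = 78

full grid |V| = 1000
carve view 1 (along z, XY-mask fill 42/100): 420 voxels remain
carve view 2 (along y, XZ-mask fill 26/100): 112 voxels remain
carve view 3 (along x, YZ-mask fill 75/100): 78 voxels remain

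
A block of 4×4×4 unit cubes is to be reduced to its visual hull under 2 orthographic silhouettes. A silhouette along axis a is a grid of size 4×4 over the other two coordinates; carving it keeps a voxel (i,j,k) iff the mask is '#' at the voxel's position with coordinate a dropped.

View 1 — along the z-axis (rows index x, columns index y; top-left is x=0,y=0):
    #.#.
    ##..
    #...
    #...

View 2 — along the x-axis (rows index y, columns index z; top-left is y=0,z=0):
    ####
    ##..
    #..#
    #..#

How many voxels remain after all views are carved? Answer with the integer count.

voxel count = 20

before carving: 64 voxels (4×4×4)
after view 1 [z-axis, 6 of 16 cells solid] → remaining = 24
after view 2 [x-axis, 10 of 16 cells solid] → remaining = 20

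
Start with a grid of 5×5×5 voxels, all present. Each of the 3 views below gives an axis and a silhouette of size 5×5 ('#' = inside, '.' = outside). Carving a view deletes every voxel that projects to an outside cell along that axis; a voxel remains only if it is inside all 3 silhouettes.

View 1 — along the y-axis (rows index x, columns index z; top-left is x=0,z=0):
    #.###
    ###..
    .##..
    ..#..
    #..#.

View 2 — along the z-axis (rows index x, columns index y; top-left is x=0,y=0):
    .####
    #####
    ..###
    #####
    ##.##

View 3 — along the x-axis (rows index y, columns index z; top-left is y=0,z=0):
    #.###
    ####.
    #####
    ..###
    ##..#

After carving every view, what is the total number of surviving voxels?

remaining voxels: 37

initial block: 5^3 = 125
carve view 1 (along y, XZ-mask fill 12/25): 60 voxels remain
carve view 2 (along z, XY-mask fill 21/25): 50 voxels remain
carve view 3 (along x, YZ-mask fill 19/25): 37 voxels remain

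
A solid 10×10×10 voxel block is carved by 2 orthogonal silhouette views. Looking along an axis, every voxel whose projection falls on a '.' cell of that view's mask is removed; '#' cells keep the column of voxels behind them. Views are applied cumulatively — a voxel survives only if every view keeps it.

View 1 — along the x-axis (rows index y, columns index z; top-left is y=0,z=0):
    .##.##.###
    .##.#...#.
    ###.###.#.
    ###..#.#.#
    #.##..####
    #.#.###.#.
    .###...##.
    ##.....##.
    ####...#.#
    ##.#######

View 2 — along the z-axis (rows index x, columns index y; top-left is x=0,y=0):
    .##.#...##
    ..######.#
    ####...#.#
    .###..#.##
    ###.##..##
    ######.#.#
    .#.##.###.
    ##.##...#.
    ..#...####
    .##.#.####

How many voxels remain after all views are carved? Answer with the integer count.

before carving: 1000 voxels (10×10×10)
[1] x-view keeps 61 columns → grid now 610
[2] z-view keeps 62 columns → grid now 382

remaining voxels: 382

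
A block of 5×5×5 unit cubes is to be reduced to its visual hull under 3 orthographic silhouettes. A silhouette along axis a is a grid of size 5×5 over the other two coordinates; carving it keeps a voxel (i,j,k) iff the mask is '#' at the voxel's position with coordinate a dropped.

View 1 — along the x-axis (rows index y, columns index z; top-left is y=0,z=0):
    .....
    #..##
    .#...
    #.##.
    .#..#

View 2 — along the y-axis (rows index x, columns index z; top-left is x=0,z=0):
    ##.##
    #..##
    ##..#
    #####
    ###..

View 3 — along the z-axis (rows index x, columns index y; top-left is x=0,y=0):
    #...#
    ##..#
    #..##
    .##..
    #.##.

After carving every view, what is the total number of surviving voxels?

16 voxels

full grid |V| = 125
step 1: project along x, AND mask (9/25) → |grid| = 45
step 2: project along y, AND mask (18/25) → |grid| = 34
step 3: project along z, AND mask (13/25) → |grid| = 16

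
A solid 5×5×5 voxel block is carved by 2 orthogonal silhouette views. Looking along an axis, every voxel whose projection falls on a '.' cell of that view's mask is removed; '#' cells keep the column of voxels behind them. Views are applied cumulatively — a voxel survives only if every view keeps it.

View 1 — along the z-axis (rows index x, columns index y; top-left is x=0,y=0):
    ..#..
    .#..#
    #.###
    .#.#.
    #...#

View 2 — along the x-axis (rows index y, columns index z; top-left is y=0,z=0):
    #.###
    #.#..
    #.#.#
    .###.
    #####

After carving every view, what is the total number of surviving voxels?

start: 5×5×5 = 125 voxels
after view 1 [z-axis, 11 of 25 cells solid] → remaining = 55
after view 2 [x-axis, 17 of 25 cells solid] → remaining = 39

voxel count = 39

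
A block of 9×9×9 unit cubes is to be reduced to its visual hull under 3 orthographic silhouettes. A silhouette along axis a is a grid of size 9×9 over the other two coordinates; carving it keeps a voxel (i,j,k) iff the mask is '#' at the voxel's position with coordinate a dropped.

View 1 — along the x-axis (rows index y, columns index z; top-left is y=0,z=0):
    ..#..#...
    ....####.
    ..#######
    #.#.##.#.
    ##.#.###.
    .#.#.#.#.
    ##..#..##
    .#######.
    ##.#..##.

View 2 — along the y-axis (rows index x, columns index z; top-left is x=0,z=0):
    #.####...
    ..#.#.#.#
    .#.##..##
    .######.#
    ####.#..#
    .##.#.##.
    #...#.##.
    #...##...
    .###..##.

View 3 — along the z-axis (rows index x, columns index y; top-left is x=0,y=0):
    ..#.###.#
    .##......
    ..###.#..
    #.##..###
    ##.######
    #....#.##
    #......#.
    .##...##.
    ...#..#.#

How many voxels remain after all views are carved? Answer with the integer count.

before carving: 729 voxels (9×9×9)
[1] x-view keeps 45 columns → grid now 405
[2] y-view keeps 44 columns → grid now 218
[3] z-view keeps 38 columns → grid now 108

108 voxels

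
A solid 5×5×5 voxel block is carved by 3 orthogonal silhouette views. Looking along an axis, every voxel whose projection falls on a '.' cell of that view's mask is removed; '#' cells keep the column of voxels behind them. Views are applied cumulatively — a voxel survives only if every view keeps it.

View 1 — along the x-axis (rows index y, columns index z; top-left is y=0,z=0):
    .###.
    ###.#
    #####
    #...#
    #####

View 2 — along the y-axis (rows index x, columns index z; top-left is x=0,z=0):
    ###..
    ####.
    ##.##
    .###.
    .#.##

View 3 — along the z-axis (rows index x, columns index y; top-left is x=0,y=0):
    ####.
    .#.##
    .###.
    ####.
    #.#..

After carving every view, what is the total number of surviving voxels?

before carving: 125 voxels (5×5×5)
  1. axis=0 (YZ plane), |mask|=19  ⇒  voxels=95
  2. axis=1 (XZ plane), |mask|=17  ⇒  voxels=64
  3. axis=2 (XY plane), |mask|=16  ⇒  voxels=39

remaining voxels: 39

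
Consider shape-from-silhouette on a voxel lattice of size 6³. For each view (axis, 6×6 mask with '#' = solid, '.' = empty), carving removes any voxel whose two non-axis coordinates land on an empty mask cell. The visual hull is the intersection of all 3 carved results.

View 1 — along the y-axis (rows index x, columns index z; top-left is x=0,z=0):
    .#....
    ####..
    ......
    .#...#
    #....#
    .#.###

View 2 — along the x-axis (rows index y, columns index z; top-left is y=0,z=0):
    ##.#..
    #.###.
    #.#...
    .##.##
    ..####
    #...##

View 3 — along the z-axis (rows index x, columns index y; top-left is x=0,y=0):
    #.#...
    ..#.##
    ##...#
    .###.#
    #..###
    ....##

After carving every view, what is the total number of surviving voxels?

start: 6×6×6 = 216 voxels
V1 y: intersect with XZ mask (13 set) -- 78 left
V2 x: intersect with YZ mask (20 set) -- 39 left
V3 z: intersect with XY mask (18 set) -- 19 left

|visual hull| = 19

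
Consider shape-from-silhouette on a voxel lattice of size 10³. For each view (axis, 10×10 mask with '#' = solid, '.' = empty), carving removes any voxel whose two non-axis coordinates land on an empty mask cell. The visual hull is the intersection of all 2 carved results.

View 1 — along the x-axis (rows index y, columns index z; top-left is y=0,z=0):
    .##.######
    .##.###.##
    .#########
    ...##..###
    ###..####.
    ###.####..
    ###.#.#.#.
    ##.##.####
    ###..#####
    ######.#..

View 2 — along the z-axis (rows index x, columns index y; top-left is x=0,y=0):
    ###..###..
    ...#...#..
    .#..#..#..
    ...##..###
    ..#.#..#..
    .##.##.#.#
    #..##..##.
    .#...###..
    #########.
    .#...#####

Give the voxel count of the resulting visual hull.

start: 10×10×10 = 1000 voxels
V1 x: intersect with YZ mask (72 set) -- 720 left
V2 z: intersect with XY mask (49 set) -- 356 left

remaining voxels: 356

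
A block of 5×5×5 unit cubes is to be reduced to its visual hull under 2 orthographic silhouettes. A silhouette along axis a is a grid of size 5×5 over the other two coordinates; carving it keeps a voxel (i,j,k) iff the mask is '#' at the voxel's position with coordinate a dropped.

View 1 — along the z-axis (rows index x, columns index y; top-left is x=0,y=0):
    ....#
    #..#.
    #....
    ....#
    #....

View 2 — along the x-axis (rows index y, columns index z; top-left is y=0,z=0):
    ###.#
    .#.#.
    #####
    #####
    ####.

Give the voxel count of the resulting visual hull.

start: 5×5×5 = 125 voxels
V1 z: intersect with XY mask (6 set) -- 30 left
V2 x: intersect with YZ mask (20 set) -- 25 left

remaining voxels: 25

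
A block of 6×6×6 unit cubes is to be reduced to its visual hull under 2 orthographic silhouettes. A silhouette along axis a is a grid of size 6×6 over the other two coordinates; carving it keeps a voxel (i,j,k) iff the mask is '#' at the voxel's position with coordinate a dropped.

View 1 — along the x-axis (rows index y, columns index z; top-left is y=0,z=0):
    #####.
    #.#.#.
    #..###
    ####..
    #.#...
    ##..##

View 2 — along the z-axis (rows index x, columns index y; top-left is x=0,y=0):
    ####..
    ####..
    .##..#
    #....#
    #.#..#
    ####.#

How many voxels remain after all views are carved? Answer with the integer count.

85 voxels

start: 6×6×6 = 216 voxels
after view 1 [x-axis, 22 of 36 cells solid] → remaining = 132
after view 2 [z-axis, 21 of 36 cells solid] → remaining = 85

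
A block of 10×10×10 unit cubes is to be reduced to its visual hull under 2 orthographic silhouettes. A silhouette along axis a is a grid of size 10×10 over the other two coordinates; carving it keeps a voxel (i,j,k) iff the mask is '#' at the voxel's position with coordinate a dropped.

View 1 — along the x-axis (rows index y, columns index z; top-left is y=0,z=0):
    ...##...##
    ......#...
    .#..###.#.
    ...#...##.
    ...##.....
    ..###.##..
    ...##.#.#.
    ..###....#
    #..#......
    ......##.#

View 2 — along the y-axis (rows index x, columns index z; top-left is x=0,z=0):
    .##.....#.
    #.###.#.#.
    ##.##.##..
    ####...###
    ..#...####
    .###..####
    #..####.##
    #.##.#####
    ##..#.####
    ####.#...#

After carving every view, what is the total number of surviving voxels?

before carving: 1000 voxels (10×10×10)
step 1: project along x, AND mask (33/100) → |grid| = 330
step 2: project along y, AND mask (62/100) → |grid| = 209

remaining voxels: 209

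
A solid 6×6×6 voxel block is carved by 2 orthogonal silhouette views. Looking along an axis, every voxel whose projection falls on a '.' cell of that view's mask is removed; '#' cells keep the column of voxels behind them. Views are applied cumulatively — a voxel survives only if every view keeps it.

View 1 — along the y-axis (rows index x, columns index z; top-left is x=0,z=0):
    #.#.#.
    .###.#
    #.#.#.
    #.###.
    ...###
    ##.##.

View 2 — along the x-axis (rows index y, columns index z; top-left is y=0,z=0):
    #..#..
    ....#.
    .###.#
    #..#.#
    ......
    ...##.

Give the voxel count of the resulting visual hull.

start: 6×6×6 = 216 voxels
V1 y: intersect with XZ mask (21 set) -- 126 left
V2 x: intersect with YZ mask (12 set) -- 44 left

44 voxels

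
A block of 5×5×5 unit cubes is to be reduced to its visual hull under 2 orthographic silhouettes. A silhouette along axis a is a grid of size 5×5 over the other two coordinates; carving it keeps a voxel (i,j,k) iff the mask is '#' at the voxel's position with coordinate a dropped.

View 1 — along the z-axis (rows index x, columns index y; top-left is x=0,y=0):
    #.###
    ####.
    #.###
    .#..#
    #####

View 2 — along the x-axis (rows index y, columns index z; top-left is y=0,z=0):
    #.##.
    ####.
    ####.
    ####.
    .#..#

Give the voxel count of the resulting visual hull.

voxel count = 64

start: 5×5×5 = 125 voxels
V1 z: intersect with XY mask (19 set) -- 95 left
V2 x: intersect with YZ mask (17 set) -- 64 left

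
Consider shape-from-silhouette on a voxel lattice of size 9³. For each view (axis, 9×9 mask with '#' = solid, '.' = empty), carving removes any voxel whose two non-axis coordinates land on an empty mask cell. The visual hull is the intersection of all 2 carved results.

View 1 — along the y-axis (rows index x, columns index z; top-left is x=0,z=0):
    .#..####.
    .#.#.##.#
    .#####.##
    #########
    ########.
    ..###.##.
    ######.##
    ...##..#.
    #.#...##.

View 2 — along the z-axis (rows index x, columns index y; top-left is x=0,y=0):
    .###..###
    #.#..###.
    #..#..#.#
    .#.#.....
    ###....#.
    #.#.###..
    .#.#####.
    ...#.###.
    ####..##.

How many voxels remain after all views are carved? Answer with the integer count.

initial block: 9^3 = 729
carve view 1 (along y, XZ-mask fill 54/81): 486 voxels remain
carve view 2 (along z, XY-mask fill 42/81): 242 voxels remain

|visual hull| = 242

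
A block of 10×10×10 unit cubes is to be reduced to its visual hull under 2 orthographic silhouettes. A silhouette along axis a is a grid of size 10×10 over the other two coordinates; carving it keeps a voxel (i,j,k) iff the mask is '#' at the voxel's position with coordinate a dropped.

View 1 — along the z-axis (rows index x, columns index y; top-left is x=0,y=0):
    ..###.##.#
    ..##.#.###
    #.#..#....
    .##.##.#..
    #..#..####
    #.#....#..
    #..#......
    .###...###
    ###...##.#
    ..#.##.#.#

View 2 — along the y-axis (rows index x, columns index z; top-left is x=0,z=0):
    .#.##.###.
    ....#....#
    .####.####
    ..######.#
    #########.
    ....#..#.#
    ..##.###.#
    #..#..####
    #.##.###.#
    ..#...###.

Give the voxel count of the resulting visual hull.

280 voxels

before carving: 1000 voxels (10×10×10)
carve view 1 (along z, XY-mask fill 48/100): 480 voxels remain
carve view 2 (along y, XZ-mask fill 58/100): 280 voxels remain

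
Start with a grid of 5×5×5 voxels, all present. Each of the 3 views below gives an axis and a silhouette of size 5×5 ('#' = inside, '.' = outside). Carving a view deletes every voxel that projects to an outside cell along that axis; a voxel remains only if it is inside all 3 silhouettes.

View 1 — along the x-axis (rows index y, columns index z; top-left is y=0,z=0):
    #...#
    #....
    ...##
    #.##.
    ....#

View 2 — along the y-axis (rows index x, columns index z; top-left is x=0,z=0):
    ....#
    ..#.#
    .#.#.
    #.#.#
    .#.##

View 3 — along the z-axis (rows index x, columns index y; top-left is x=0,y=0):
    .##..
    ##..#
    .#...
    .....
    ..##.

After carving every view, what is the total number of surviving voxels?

remaining voxels: 6

before carving: 125 voxels (5×5×5)
step 1: project along x, AND mask (9/25) → |grid| = 45
step 2: project along y, AND mask (11/25) → |grid| = 21
step 3: project along z, AND mask (8/25) → |grid| = 6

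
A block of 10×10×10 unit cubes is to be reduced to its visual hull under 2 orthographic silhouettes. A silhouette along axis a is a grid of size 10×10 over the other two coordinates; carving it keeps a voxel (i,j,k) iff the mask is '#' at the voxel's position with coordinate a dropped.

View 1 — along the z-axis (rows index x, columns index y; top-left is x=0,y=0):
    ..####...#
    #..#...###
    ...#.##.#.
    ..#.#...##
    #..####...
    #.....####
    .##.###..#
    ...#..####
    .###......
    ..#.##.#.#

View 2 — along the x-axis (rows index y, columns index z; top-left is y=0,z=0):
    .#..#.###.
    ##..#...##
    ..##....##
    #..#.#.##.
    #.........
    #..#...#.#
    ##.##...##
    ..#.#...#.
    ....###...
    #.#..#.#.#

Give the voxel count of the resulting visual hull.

start: 10×10×10 = 1000 voxels
[1] z-view keeps 47 columns → grid now 470
[2] x-view keeps 41 columns → grid now 192

remaining voxels: 192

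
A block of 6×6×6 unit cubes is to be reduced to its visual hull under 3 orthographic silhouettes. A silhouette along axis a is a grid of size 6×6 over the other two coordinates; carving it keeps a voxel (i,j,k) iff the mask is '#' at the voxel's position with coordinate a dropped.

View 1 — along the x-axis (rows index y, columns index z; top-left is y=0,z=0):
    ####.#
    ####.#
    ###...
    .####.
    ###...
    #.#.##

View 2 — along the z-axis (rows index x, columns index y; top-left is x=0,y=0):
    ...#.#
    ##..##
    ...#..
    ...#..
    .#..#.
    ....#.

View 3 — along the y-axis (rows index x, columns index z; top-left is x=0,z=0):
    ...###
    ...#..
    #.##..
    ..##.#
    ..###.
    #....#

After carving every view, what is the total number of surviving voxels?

start: 6×6×6 = 216 voxels
carve view 1 (along x, YZ-mask fill 24/36): 144 voxels remain
carve view 2 (along z, XY-mask fill 11/36): 44 voxels remain
carve view 3 (along y, XZ-mask fill 15/36): 14 voxels remain

14 voxels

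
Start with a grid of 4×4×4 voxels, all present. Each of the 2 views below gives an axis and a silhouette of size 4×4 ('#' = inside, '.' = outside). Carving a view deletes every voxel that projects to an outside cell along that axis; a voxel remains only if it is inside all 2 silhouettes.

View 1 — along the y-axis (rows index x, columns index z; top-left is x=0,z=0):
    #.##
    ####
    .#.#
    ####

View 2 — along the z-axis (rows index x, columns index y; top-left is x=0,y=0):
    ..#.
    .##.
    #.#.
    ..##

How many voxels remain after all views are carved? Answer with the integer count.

23 voxels

full grid |V| = 64
[1] y-view keeps 13 columns → grid now 52
[2] z-view keeps 7 columns → grid now 23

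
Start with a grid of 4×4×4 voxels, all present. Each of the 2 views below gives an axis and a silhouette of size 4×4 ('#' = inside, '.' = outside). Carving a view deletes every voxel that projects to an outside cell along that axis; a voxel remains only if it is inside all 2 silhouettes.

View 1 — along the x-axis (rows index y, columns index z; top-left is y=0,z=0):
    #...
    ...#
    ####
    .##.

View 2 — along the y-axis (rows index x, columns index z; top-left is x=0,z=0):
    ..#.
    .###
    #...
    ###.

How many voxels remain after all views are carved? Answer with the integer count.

initial block: 4^3 = 64
carve view 1 (along x, YZ-mask fill 8/16): 32 voxels remain
carve view 2 (along y, XZ-mask fill 8/16): 16 voxels remain

16 voxels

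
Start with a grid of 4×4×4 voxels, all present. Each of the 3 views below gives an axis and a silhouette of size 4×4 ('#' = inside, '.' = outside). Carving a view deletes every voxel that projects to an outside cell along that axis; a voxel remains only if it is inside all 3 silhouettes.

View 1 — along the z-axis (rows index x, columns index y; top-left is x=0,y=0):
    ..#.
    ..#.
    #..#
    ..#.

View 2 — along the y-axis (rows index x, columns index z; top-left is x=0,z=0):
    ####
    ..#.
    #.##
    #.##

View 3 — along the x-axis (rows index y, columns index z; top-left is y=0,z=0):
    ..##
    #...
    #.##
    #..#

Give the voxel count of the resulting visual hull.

remaining voxels: 11

start: 4×4×4 = 64 voxels
step 1: project along z, AND mask (5/16) → |grid| = 20
step 2: project along y, AND mask (11/16) → |grid| = 14
step 3: project along x, AND mask (8/16) → |grid| = 11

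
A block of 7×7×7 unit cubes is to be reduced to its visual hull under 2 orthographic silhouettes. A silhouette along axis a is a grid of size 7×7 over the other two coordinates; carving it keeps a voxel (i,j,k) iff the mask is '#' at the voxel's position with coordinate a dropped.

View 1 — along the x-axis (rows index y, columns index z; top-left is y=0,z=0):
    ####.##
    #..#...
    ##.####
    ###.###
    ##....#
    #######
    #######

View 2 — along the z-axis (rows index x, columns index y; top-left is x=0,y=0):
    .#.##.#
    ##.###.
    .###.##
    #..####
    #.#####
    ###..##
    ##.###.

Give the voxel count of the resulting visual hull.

|visual hull| = 186

initial block: 7^3 = 343
[1] x-view keeps 37 columns → grid now 259
[2] z-view keeps 35 columns → grid now 186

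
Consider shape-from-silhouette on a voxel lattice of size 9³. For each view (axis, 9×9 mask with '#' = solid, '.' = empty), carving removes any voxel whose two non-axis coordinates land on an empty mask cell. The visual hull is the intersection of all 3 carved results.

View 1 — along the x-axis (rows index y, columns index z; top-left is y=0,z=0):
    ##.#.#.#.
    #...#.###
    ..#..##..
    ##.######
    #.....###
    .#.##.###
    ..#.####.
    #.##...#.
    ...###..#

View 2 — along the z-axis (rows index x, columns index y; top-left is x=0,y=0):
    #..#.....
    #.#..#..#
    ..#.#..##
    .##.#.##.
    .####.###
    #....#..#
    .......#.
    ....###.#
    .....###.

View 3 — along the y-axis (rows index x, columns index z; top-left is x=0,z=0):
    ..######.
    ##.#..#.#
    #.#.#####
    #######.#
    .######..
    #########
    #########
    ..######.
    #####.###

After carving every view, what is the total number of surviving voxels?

full grid |V| = 729
V1 x: intersect with YZ mask (44 set) -- 396 left
V2 z: intersect with XY mask (33 set) -- 153 left
V3 y: intersect with XZ mask (64 set) -- 115 left

remaining voxels: 115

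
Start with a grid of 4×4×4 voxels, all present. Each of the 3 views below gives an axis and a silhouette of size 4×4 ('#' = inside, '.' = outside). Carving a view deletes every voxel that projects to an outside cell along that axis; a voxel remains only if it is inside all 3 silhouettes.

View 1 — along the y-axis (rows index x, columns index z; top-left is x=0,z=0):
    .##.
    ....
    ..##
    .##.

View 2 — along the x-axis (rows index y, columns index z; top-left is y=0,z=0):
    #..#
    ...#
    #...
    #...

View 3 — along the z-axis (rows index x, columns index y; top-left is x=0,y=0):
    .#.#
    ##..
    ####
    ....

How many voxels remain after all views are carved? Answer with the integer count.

remaining voxels: 2

initial block: 4^3 = 64
after view 1 [y-axis, 6 of 16 cells solid] → remaining = 24
after view 2 [x-axis, 5 of 16 cells solid] → remaining = 2
after view 3 [z-axis, 8 of 16 cells solid] → remaining = 2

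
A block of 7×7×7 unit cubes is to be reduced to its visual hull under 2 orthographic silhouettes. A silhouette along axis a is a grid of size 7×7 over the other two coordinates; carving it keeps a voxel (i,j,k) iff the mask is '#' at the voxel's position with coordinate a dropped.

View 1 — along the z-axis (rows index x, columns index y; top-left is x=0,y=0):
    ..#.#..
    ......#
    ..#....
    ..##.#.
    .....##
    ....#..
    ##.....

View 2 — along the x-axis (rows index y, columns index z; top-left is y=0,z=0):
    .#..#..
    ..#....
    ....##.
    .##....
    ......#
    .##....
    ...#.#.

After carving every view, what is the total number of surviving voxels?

21 voxels

start: 7×7×7 = 343 voxels
step 1: project along z, AND mask (12/49) → |grid| = 84
step 2: project along x, AND mask (12/49) → |grid| = 21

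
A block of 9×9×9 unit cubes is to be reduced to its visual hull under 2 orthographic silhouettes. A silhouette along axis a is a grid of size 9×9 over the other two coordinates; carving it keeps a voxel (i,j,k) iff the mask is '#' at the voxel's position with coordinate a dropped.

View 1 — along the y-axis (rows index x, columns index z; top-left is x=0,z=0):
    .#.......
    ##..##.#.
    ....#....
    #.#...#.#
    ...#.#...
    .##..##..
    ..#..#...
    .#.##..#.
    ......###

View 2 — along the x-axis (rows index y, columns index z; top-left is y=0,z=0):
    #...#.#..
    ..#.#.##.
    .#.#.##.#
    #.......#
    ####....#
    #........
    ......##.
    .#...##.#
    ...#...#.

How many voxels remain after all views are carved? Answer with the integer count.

start: 9×9×9 = 729 voxels
  1. axis=1 (XZ plane), |mask|=26  ⇒  voxels=234
  2. axis=0 (YZ plane), |mask|=28  ⇒  voxels=78

voxel count = 78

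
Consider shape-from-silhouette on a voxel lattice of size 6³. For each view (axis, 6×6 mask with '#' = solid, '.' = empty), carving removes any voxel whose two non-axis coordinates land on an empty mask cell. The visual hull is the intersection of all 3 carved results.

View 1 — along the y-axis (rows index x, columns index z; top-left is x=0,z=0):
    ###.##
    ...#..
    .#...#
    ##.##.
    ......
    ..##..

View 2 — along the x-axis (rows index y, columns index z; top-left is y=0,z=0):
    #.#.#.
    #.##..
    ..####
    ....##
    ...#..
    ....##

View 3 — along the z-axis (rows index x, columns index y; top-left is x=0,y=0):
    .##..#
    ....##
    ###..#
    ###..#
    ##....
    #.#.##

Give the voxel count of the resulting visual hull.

21 voxels

before carving: 216 voxels (6×6×6)
carve view 1 (along y, XZ-mask fill 14/36): 84 voxels remain
carve view 2 (along x, YZ-mask fill 15/36): 33 voxels remain
carve view 3 (along z, XY-mask fill 19/36): 21 voxels remain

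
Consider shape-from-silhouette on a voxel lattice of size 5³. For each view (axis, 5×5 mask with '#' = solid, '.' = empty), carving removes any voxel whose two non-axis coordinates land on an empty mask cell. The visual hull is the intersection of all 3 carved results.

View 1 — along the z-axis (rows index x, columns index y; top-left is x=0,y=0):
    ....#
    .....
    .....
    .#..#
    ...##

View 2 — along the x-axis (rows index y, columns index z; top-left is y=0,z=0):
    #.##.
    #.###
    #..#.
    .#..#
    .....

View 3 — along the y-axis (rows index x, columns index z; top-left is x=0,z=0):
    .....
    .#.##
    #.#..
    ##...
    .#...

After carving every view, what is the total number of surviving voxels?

2 voxels

full grid |V| = 125
[1] z-view keeps 5 columns → grid now 25
[2] x-view keeps 11 columns → grid now 6
[3] y-view keeps 8 columns → grid now 2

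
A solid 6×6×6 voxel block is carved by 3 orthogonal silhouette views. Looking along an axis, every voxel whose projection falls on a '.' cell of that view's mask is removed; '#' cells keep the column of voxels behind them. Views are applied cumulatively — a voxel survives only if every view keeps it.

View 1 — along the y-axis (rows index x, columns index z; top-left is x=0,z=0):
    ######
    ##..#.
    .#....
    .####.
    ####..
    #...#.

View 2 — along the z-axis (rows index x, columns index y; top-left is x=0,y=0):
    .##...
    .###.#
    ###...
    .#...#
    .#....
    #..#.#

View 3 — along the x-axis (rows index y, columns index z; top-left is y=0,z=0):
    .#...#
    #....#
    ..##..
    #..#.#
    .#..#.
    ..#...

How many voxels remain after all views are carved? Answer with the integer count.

remaining voxels: 10

initial block: 6^3 = 216
carve view 1 (along y, XZ-mask fill 20/36): 120 voxels remain
carve view 2 (along z, XY-mask fill 15/36): 45 voxels remain
carve view 3 (along x, YZ-mask fill 12/36): 10 voxels remain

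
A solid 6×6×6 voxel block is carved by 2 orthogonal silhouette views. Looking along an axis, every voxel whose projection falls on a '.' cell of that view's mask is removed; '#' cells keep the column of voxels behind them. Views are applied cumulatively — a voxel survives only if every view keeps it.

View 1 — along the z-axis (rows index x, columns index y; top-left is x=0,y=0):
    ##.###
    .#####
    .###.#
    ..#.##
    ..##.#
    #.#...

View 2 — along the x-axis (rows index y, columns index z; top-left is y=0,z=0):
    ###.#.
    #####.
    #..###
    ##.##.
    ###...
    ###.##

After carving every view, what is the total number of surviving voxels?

initial block: 6^3 = 216
  1. axis=2 (XY plane), |mask|=22  ⇒  voxels=132
  2. axis=0 (YZ plane), |mask|=25  ⇒  voxels=93

|visual hull| = 93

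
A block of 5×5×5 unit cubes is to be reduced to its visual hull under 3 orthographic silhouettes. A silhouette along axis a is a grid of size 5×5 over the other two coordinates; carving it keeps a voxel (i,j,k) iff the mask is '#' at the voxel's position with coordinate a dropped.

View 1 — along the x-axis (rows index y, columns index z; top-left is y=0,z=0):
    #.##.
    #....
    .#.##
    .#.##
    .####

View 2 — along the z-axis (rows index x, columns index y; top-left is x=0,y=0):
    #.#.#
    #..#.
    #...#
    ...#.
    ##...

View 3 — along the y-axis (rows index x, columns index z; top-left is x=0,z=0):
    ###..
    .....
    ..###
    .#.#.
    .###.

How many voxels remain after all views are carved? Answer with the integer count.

|visual hull| = 14

start: 5×5×5 = 125 voxels
step 1: project along x, AND mask (14/25) → |grid| = 70
step 2: project along z, AND mask (10/25) → |grid| = 30
step 3: project along y, AND mask (11/25) → |grid| = 14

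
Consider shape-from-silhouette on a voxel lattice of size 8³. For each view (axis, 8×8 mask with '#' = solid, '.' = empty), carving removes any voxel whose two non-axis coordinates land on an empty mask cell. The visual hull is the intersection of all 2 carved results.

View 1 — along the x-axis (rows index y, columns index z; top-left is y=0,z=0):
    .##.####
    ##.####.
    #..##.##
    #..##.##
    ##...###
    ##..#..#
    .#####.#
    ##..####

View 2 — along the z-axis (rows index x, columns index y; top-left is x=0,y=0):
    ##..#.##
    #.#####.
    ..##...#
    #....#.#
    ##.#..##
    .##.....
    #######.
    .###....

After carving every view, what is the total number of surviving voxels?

initial block: 8^3 = 512
  1. axis=0 (YZ plane), |mask|=43  ⇒  voxels=344
  2. axis=2 (XY plane), |mask|=34  ⇒  voxels=185

|visual hull| = 185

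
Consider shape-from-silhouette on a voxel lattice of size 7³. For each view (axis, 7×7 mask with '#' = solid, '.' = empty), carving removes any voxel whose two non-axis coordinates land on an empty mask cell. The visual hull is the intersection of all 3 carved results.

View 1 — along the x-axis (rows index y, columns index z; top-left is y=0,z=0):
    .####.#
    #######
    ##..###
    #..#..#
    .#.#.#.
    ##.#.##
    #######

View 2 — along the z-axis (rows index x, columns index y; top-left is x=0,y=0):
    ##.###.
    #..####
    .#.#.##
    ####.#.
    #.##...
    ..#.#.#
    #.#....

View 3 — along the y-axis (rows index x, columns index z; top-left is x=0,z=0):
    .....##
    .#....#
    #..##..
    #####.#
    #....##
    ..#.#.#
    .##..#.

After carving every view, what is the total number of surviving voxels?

62 voxels

before carving: 343 voxels (7×7×7)
  1. axis=0 (YZ plane), |mask|=35  ⇒  voxels=245
  2. axis=2 (XY plane), |mask|=27  ⇒  voxels=131
  3. axis=1 (XZ plane), |mask|=22  ⇒  voxels=62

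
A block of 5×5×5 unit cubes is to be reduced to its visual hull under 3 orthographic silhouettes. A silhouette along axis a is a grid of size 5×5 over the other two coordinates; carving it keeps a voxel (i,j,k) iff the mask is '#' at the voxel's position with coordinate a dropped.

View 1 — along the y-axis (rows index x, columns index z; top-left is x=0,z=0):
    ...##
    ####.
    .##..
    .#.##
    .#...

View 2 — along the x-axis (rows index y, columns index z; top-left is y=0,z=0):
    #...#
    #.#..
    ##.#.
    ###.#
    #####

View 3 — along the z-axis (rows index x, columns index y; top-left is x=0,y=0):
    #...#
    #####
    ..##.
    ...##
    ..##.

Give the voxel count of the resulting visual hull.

before carving: 125 voxels (5×5×5)
step 1: project along y, AND mask (12/25) → |grid| = 60
step 2: project along x, AND mask (16/25) → |grid| = 35
step 3: project along z, AND mask (13/25) → |grid| = 26

voxel count = 26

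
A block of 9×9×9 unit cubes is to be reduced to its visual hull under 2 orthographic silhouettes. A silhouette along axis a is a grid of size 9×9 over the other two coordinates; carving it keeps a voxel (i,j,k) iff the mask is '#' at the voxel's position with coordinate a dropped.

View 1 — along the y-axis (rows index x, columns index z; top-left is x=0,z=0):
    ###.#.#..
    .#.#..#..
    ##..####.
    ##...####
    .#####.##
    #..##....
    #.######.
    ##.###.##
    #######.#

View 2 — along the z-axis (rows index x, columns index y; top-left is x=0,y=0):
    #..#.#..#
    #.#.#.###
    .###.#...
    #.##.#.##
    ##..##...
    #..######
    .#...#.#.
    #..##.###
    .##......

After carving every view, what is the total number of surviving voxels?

before carving: 729 voxels (9×9×9)
  1. axis=1 (XZ plane), |mask|=52  ⇒  voxels=468
  2. axis=2 (XY plane), |mask|=42  ⇒  voxels=226

|visual hull| = 226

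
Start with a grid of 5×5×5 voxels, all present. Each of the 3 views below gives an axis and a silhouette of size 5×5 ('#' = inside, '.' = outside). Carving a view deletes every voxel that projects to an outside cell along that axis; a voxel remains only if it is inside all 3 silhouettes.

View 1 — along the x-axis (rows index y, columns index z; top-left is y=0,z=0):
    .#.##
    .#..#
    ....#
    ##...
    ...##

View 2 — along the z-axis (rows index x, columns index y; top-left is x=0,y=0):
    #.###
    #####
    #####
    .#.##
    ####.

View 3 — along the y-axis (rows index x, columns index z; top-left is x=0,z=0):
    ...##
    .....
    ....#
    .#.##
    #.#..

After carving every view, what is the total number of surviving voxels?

start: 5×5×5 = 125 voxels
[1] x-view keeps 10 columns → grid now 50
[2] z-view keeps 21 columns → grid now 42
[3] y-view keeps 8 columns → grid now 15

15 voxels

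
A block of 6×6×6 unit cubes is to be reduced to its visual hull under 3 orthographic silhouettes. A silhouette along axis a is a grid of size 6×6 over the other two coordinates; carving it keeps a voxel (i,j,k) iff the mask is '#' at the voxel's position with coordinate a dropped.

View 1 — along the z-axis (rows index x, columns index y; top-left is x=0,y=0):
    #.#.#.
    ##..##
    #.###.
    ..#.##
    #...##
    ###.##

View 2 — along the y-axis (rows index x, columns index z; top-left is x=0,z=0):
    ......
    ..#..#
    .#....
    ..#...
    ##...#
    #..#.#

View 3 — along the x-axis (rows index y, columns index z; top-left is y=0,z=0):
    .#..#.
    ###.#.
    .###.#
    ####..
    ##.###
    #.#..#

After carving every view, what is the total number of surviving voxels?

remaining voxels: 24

full grid |V| = 216
V1 z: intersect with XY mask (22 set) -- 132 left
V2 y: intersect with XZ mask (10 set) -- 39 left
V3 x: intersect with YZ mask (22 set) -- 24 left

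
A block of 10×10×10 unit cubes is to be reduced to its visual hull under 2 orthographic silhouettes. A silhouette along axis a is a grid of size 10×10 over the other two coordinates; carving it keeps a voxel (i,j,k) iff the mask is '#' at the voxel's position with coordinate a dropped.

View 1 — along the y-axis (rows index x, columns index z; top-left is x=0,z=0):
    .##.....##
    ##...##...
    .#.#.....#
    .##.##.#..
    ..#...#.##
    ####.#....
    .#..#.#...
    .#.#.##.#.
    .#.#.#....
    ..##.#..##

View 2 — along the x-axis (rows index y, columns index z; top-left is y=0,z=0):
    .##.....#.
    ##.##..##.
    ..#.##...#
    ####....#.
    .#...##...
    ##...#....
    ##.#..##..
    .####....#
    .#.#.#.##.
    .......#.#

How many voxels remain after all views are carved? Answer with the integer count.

voxel count = 187

initial block: 10^3 = 1000
[1] y-view keeps 41 columns → grid now 410
[2] x-view keeps 41 columns → grid now 187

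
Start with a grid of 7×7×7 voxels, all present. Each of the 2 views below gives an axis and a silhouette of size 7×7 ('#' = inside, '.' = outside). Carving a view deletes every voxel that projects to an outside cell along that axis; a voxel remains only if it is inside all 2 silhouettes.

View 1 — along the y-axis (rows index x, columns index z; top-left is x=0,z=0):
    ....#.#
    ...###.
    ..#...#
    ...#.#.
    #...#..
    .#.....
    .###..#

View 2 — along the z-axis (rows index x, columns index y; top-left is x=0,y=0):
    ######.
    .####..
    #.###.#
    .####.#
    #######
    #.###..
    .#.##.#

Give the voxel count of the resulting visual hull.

full grid |V| = 343
V1 y: intersect with XZ mask (16 set) -- 112 left
V2 z: intersect with XY mask (35 set) -- 78 left

voxel count = 78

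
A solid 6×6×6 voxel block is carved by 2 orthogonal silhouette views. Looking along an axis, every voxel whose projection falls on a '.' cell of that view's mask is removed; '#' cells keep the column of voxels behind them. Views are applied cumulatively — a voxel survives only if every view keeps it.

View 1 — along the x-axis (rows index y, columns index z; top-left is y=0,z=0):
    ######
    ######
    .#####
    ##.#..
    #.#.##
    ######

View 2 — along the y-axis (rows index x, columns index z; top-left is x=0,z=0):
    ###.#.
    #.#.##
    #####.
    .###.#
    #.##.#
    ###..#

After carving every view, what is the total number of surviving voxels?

remaining voxels: 125

full grid |V| = 216
step 1: project along x, AND mask (30/36) → |grid| = 180
step 2: project along y, AND mask (25/36) → |grid| = 125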